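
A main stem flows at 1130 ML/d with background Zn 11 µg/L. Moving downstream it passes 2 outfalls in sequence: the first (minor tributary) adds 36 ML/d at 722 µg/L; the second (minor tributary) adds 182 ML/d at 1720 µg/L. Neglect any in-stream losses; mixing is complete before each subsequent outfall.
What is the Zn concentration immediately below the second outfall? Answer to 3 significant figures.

261 µg/L

Outfall 1: combined Q = 1166 ML/d; C = (1130·11.00 + 36.00·722.0)/1166 = 32.95 µg/L.
Outfall 2: combined Q = 1348 ML/d; C = (1166·32.95 + 182.0·1720)/1348 = 260.7 µg/L.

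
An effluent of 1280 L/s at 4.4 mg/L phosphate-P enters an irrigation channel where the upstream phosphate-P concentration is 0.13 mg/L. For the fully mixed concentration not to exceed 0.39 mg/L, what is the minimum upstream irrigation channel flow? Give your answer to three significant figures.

Set C_mix = 0.39: (Q·0.1300 + 1280·4.400) / (Q + 1280) = 0.39
→ Q = 1280·(4.400 − 0.39)/(0.39 − 0.1300) = 19740 L/s.

19700 L/s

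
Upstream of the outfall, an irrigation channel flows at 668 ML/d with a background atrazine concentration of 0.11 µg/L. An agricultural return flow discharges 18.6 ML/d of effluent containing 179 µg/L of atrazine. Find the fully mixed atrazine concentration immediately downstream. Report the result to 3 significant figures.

4.96 µg/L

Conservation of mass: C = (668.0·0.1100 + 18.60·179.0) / 686.6 = 3403/686.6 = 4.956 µg/L.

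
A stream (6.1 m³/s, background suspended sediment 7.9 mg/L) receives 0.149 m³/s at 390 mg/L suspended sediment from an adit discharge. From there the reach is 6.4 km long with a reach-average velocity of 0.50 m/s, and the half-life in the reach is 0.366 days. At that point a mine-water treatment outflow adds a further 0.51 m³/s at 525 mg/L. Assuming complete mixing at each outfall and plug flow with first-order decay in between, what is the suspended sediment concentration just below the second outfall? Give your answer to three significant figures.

51.5 mg/L

Mass balance: C = (6.100·7.900 + 0.1490·390.0) / 6.249 = 106.3/6.249 = 17.01 mg/L; combined flow 6.249 m³/s.
Travel time t = 6.4·1000 / 0.50 = 12800 s = 3.556 h.
Half-life 0.366 d → k = ln 2 / 0.366 = 1.894 d⁻¹.
After decay, C = 17.01 × e^(−kt) = 17.01 × 0.7554 = 12.85 mg/L.
Second outfall: C = (6.249·12.85 + 0.5100·525.0)/6.759 = 51.49 mg/L.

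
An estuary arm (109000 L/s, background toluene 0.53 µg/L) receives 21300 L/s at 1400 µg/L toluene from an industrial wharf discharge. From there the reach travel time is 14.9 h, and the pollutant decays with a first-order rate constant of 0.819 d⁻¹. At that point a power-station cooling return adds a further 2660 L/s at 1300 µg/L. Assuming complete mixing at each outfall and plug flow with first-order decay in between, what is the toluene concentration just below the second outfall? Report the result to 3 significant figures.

161 µg/L

Mixed concentration C = ΣQC/ΣQ = (109000·0.5300 + 21300·1400) / 130300 = 29880000/130300 = 229.3 µg/L; combined flow 130300 L/s.
Applying C = C₀e^(−kt): 229.3 × 0.6014 = 137.9 µg/L.
Second outfall: C = (130300·137.9 + 2660·1300)/133000 = 161.2 µg/L.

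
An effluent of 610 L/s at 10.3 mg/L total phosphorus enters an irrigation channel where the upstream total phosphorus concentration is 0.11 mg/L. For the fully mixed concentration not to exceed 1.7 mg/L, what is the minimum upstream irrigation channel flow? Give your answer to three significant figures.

3300 L/s

Set C_mix = 1.7: (Q·0.1100 + 610.0·10.30) / (Q + 610.0) = 1.7
→ Q = 610.0·(10.30 − 1.7)/(1.7 − 0.1100) = 3299 L/s.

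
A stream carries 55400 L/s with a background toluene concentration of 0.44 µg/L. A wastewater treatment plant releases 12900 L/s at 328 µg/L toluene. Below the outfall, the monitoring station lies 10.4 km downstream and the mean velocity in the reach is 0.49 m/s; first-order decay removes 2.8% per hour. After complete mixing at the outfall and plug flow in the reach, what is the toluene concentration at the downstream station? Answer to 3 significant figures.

52.7 µg/L

Mass balance: C = (55400·0.4400 + 12900·328.0) / 68300 = 4256000/68300 = 62.31 µg/L.
Travel time t = 10.4·1000 / 0.49 = 21220 s = 5.896 h.
2.8%/h lost → k = −ln(1 − 0.028) = 0.02840 h⁻¹.
Decay over the reach: 62.31·exp(−kt) = 62.31·0.8458 = 52.70 µg/L.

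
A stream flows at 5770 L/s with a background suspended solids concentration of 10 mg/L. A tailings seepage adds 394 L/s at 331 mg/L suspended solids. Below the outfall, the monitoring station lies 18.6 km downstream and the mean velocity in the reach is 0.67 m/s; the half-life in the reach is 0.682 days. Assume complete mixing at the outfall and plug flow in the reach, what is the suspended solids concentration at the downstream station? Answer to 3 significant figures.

22.0 mg/L

Mass balance: C = (5770·10.00 + 394.0·331.0) / 6164 = 188100/6164 = 30.52 mg/L.
Travel time t = 18.6·1000 / 0.67 = 27760 s = 7.711 h.
Half-life 0.682 d → k = ln 2 / 0.682 = 1.016 d⁻¹.
After decay, C = 30.52 × e^(−kt) = 30.52 × 0.7214 = 22.02 mg/L.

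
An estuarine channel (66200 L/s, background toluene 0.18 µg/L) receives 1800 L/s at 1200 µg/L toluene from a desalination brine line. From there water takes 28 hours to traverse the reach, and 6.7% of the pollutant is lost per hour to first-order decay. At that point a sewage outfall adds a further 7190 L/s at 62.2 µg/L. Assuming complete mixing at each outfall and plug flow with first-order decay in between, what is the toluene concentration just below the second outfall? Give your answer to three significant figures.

10.1 µg/L

Mass balance: C = (66200·0.1800 + 1800·1200) / 68000 = 2172000/68000 = 31.94 µg/L; combined flow 68000 L/s.
6.7%/h lost → k = −ln(1 − 0.067) = 0.06935 h⁻¹.
First-order decay: C = 31.94·exp(−k·t) = 31.94·0.1434 = 4.582 µg/L.
At the second outfall, C = (68000·4.582 + 7190·62.20) / (68000 + 7190) = 10.09 µg/L.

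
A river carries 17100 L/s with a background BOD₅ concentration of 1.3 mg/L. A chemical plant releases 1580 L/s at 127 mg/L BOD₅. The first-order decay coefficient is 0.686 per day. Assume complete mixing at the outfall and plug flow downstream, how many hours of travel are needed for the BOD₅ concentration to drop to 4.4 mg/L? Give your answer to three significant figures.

Mixed concentration C = ΣQC/ΣQ = (17100·1.300 + 1580·127.0) / 18680 = 222900/18680 = 11.93 mg/L.
11.93·exp(−k·t) = 4.4 → t = ln(11.93/4.4)/k = 125600 s = 34.90 h.

34.9 h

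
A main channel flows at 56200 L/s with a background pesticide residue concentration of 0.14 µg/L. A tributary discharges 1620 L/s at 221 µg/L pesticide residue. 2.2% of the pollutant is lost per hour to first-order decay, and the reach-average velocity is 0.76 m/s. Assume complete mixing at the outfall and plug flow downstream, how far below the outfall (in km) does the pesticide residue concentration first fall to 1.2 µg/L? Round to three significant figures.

204 km

After mixing, C = (56200·0.1400 + 1620·221.0) / 57820 = 365900/57820 = 6.328 µg/L.
2.2%/h lost → k = −ln(1 − 0.022) = 0.02225 h⁻¹.
Set 6.328·exp(−k·t) = 1.2 → t = ln(6.328/1.2)/k = 269100 s = 74.74 h.
Distance = v·t = 0.76·269100 = 204500 m = 204.5 km.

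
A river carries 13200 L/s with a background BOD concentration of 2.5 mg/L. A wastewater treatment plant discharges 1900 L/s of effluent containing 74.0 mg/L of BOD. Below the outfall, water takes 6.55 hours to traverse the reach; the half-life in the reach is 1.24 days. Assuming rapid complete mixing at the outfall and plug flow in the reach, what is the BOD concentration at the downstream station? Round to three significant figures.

Mixed concentration C = ΣQC/ΣQ = (13200·2.500 + 1900·74.00) / 15100 = 173600/15100 = 11.50 mg/L.
Half-life 1.24 d → k = ln 2 / 1.24 = 0.5590 d⁻¹.
First-order decay: C = 11.50·exp(−k·t) = 11.50·0.8585 = 9.870 mg/L.

9.87 mg/L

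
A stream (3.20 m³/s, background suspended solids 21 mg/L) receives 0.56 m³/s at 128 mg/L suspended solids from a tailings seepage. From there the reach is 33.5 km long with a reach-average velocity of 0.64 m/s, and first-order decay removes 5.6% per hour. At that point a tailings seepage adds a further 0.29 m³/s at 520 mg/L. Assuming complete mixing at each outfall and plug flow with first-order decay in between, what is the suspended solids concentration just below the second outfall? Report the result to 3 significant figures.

Flow-weighted average: C = (3.200·21.00 + 0.5600·128.0) / 3.760 = 138.9/3.760 = 36.94 mg/L; combined flow 3.760 m³/s.
Travel time t = 33.5·1000 / 0.64 = 52340 s = 14.54 h.
5.6%/h lost → k = −ln(1 − 0.056) = 0.05763 h⁻¹.
Applying C = C₀e^(−kt): 36.94 × 0.4326 = 15.98 mg/L.
At the second outfall, C = (3.760·15.98 + 0.2900·520.0) / (3.760 + 0.2900) = 52.07 mg/L.

52.1 mg/L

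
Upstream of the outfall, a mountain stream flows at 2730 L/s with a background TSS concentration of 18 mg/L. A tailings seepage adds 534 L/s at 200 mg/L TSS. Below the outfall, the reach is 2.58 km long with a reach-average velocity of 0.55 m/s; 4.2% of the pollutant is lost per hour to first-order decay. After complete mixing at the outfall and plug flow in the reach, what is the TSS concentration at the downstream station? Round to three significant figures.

45.2 mg/L

Flow-weighted average: C = (2730·18.00 + 534.0·200.0) / 3264 = 155900/3264 = 47.78 mg/L.
Travel time t = 2.58·1000 / 0.55 = 4691 s = 1.303 h.
4.2%/h lost → k = −ln(1 − 0.042) = 0.04291 h⁻¹.
Applying C = C₀e^(−kt): 47.78 × 0.9456 = 45.18 mg/L.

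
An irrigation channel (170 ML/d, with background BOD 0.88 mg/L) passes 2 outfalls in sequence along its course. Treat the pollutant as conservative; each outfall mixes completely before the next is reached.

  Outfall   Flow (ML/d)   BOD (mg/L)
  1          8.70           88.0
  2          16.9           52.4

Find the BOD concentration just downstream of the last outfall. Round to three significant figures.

After outfall 1: Q = 170.0 + 8.700 = 178.7 ML/d; C = (170.0·0.8800 + 8.700·88.00)/178.7 = 5.121 mg/L.
After outfall 2: Q = 178.7 + 16.90 = 195.6 ML/d; C = (178.7·5.121 + 16.90·52.40)/195.6 = 9.206 mg/L.

9.21 mg/L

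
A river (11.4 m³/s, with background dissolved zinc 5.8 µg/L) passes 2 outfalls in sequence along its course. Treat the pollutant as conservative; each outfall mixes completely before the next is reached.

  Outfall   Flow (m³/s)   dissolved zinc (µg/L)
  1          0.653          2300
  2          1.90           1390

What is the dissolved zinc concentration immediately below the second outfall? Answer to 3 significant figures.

After outfall 1: Q = 11.40 + 0.6530 = 12.05 m³/s; C = (11.40·5.800 + 0.6530·2300)/12.05 = 130.1 µg/L.
After outfall 2: Q = 12.05 + 1.900 = 13.95 m³/s; C = (12.05·130.1 + 1.900·1390)/13.95 = 301.7 µg/L.

302 µg/L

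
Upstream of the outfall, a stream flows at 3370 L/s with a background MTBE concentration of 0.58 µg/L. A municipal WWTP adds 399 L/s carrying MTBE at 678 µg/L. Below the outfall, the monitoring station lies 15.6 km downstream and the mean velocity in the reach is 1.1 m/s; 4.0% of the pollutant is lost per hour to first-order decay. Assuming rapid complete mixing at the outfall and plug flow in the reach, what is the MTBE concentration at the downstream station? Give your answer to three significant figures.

61.6 µg/L

Mass balance: C = (3370·0.5800 + 399.0·678.0) / 3769 = 272500/3769 = 72.29 µg/L.
Travel time t = 15.6·1000 / 1.1 = 14180 s = 3.939 h.
4.0%/h lost → k = −ln(1 − 0.04) = 0.04082 h⁻¹.
Applying C = C₀e^(−kt): 72.29 × 0.8515 = 61.55 µg/L.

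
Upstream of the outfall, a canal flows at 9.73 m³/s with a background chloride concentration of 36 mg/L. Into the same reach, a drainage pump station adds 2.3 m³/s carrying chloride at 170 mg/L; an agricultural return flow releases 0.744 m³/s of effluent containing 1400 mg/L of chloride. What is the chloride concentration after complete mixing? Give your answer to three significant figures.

140 mg/L

After mixing, C = (9.730·36.00 + 2.300·170.0 + 0.7440·1400) / 12.77 = 1783/12.77 = 139.6 mg/L.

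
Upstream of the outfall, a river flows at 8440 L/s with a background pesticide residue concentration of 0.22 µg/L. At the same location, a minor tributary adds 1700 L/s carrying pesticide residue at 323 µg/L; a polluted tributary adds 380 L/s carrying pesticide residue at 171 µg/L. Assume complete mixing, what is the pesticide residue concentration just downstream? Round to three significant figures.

Mass balance: C = (8440·0.2200 + 1700·323.0 + 380.0·171.0) / 10520 = 615900/10520 = 58.55 µg/L.

58.5 µg/L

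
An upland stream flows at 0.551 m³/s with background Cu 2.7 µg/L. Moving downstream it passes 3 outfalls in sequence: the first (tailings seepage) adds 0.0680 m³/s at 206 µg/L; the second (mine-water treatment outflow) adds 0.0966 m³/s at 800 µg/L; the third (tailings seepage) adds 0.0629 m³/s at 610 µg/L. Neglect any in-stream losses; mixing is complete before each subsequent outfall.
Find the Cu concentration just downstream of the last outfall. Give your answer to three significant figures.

After outfall 1: Q = 0.5510 + 0.06800 = 0.6190 m³/s; C = (0.5510·2.700 + 0.06800·206.0)/0.6190 = 25.03 µg/L.
After outfall 2: Q = 0.6190 + 0.09660 = 0.7156 m³/s; C = (0.6190·25.03 + 0.09660·800.0)/0.7156 = 129.6 µg/L.
After outfall 3: Q = 0.7156 + 0.06290 = 0.7785 m³/s; C = (0.7156·129.6 + 0.06290·610.0)/0.7785 = 168.5 µg/L.

168 µg/L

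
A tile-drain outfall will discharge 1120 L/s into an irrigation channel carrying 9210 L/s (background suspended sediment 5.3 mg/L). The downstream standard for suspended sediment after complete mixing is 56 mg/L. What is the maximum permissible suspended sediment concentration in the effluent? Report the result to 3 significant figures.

473 mg/L

At the limit, (Qr·Cr + Qe·Cₑ)/(Qr + Qe) = 56:
Cₑ = (10330·56 − 9210·5.300) / 1120 = 472.9 mg/L.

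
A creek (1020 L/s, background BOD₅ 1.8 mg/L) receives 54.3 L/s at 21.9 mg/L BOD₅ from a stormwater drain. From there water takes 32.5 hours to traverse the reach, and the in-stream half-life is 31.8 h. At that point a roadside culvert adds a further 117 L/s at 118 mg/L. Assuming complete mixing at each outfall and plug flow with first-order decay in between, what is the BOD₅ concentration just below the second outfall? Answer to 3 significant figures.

Mixed concentration C = ΣQC/ΣQ = (1020·1.800 + 54.30·21.90) / 1074 = 3025/1074 = 2.816 mg/L; combined flow 1074 L/s.
Half-life 31.8 h → k = ln 2 / 31.8 = 0.02180 h⁻¹ = 0.5231 d⁻¹.
Applying C = C₀e^(−kt): 2.816 × 0.4924 = 1.387 mg/L.
Second outfall: C = (1074·1.387 + 117.0·118.0)/1191 = 12.84 mg/L.

12.8 mg/L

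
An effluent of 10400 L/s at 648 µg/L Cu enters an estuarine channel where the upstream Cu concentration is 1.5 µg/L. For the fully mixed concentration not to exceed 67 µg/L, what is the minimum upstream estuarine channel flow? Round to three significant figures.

92300 L/s

Set C_mix = 67: (Q·1.500 + 10400·648.0) / (Q + 10400) = 67
→ Q = 10400·(648.0 − 67)/(67 − 1.500) = 92250 L/s.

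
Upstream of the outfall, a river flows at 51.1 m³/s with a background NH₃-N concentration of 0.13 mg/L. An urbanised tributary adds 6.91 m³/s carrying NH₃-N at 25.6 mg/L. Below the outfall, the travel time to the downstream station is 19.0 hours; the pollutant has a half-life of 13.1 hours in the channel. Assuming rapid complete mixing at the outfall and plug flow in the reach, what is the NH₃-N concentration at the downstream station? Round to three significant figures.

Conservation of mass: C = (51.10·0.1300 + 6.910·25.60) / 58.01 = 183.5/58.01 = 3.164 mg/L.
Half-life 13.1 h → k = ln 2 / 13.1 = 0.05291 h⁻¹ = 1.270 d⁻¹.
First-order decay: C = 3.164·exp(−k·t) = 3.164·0.3659 = 1.158 mg/L.

1.16 mg/L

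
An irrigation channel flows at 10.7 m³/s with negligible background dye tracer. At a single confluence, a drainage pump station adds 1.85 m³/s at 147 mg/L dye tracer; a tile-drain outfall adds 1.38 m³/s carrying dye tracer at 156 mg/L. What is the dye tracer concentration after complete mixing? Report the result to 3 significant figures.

After mixing, C = (10.70·0 + 1.850·147.0 + 1.380·156.0) / 13.93 = 487.2/13.93 = 34.98 mg/L.

35.0 mg/L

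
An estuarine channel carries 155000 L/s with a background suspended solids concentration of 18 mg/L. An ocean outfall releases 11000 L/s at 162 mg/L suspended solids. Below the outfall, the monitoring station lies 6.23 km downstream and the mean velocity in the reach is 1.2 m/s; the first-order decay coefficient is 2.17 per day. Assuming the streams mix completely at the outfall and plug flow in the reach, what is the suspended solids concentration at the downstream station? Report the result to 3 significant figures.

24.2 mg/L

Flow-weighted average: C = (155000·18.00 + 11000·162.0) / 166000 = 4572000/166000 = 27.54 mg/L.
Travel time t = 6.23·1000 / 1.2 = 5192 s = 1.442 h.
First-order decay: C = 27.54·exp(−k·t) = 27.54·0.8778 = 24.18 mg/L.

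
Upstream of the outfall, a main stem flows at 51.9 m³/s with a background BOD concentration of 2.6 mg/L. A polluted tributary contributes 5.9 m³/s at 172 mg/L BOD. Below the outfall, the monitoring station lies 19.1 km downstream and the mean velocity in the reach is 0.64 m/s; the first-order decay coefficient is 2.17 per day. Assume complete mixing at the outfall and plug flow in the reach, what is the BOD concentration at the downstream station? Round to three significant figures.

Flow-weighted average: C = (51.90·2.600 + 5.900·172.0) / 57.80 = 1150/57.80 = 19.89 mg/L.
Travel time t = 19.1·1000 / 0.64 = 29840 s = 8.290 h.
First-order decay: C = 19.89·exp(−k·t) = 19.89·0.4726 = 9.400 mg/L.

9.40 mg/L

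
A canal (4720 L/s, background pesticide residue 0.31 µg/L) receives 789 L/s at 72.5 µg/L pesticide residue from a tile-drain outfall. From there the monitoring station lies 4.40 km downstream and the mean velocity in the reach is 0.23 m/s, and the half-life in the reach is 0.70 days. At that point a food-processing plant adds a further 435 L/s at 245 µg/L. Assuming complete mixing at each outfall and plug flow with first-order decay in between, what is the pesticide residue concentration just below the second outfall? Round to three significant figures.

Flow-weighted average: C = (4720·0.3100 + 789.0·72.50) / 5509 = 58670/5509 = 10.65 µg/L; combined flow 5509 L/s.
Travel time t = 4.40·1000 / 0.23 = 19130 s = 5.314 h.
Half-life 0.70 d → k = ln 2 / 0.70 = 0.9902 d⁻¹.
Decay over the reach: 10.65·exp(−kt) = 10.65·0.8031 = 8.552 µg/L.
At the second outfall, C = (5509·8.552 + 435.0·245.0) / (5509 + 435.0) = 25.86 µg/L.

25.9 µg/L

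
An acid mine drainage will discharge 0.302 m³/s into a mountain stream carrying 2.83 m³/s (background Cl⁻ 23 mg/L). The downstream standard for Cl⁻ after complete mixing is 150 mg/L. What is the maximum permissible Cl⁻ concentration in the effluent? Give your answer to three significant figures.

At the limit, (Qr·Cr + Qe·Cₑ)/(Qr + Qe) = 150:
Cₑ = (3.132·150 − 2.830·23.00) / 0.3020 = 1340 mg/L.

1340 mg/L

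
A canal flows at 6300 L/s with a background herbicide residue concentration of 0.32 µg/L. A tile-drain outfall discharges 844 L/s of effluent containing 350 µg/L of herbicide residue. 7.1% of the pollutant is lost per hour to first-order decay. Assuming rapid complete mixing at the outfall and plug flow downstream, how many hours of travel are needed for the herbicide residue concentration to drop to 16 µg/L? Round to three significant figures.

After mixing, C = (6300·0.3200 + 844.0·350.0) / 7144 = 297400/7144 = 41.63 µg/L.
7.1%/h lost → k = −ln(1 − 0.071) = 0.07365 h⁻¹.
41.63·exp(−k·t) = 16 → t = ln(41.63/16)/k = 46740 s = 12.98 h.

13.0 h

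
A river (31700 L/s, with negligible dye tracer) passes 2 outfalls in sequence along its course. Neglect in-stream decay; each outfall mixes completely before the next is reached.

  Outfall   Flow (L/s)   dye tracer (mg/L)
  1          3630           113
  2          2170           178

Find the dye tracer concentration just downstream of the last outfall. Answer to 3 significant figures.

After outfall 1: Q = 31700 + 3630 = 35330 L/s; C = (31700·0 + 3630·113.0)/35330 = 11.61 mg/L.
After outfall 2: Q = 35330 + 2170 = 37500 L/s; C = (35330·11.61 + 2170·178.0)/37500 = 21.24 mg/L.

21.2 mg/L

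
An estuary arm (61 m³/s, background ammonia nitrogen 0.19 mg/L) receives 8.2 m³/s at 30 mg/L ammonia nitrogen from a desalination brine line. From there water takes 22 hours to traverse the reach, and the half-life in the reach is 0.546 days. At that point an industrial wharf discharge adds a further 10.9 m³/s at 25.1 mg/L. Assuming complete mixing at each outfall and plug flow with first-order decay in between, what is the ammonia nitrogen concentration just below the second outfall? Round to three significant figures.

4.42 mg/L

Flow-weighted average: C = (61.00·0.1900 + 8.200·30.00) / 69.20 = 257.6/69.20 = 3.722 mg/L; combined flow 69.20 m³/s.
Half-life 0.546 d → k = ln 2 / 0.546 = 1.270 d⁻¹.
Decay over the reach: 3.722·exp(−kt) = 3.722·0.3123 = 1.163 mg/L.
At the second outfall, C = (69.20·1.163 + 10.90·25.10) / (69.20 + 10.90) = 4.420 mg/L.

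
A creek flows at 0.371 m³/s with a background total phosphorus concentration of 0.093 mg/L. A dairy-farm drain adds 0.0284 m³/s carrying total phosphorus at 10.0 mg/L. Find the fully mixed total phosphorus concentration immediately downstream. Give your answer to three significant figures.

0.797 mg/L

Mixed concentration C = ΣQC/ΣQ = (0.3710·0.09300 + 0.02840·10.00) / 0.3994 = 0.3185/0.3994 = 0.7975 mg/L.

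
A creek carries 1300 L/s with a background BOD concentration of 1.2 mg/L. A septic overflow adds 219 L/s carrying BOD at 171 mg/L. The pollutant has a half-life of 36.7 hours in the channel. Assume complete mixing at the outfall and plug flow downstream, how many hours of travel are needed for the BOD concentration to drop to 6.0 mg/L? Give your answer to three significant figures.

Conservation of mass: C = (1300·1.200 + 219.0·171.0) / 1519 = 39010/1519 = 25.68 mg/L.
Half-life 36.7 h → k = ln 2 / 36.7 = 0.01889 h⁻¹ = 0.4533 d⁻¹.
25.68·exp(−k·t) = 6.0 → t = ln(25.68/6.0)/k = 277100 s = 76.98 h.

77.0 h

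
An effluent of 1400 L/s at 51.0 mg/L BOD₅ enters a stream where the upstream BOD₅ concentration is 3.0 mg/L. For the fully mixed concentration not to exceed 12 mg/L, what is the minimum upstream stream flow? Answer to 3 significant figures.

Set C_mix = 12: (Q·3.000 + 1400·51.00) / (Q + 1400) = 12
→ Q = 1400·(51.00 − 12)/(12 − 3.000) = 6067 L/s.

6070 L/s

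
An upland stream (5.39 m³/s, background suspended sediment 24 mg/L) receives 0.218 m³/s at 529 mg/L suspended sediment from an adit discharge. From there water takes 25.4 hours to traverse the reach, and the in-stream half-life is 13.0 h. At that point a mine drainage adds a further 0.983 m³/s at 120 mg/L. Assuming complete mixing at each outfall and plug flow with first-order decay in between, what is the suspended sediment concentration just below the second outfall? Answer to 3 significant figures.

Mass balance: C = (5.390·24.00 + 0.2180·529.0) / 5.608 = 244.7/5.608 = 43.63 mg/L; combined flow 5.608 m³/s.
Half-life 13.0 h → k = ln 2 / 13.0 = 0.05332 h⁻¹ = 1.280 d⁻¹.
After decay, C = 43.63 × e^(−kt) = 43.63 × 0.2581 = 11.26 mg/L.
Second outfall: C = (5.608·11.26 + 0.9830·120.0)/6.591 = 27.48 mg/L.

27.5 mg/L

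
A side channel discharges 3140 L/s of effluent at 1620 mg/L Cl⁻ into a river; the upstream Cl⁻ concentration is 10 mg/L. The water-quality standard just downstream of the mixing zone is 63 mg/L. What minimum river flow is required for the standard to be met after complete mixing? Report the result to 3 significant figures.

92200 L/s

Set C_mix = 63: (Q·10.00 + 3140·1620) / (Q + 3140) = 63
→ Q = 3140·(1620 − 63)/(63 − 10.00) = 92240 L/s.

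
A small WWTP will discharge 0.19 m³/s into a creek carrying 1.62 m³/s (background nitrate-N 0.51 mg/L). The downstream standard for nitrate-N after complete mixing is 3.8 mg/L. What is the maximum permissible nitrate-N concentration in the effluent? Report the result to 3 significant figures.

31.9 mg/L

At the limit, (Qr·Cr + Qe·Cₑ)/(Qr + Qe) = 3.8:
Cₑ = (1.810·3.8 − 1.620·0.5100) / 0.1900 = 31.85 mg/L.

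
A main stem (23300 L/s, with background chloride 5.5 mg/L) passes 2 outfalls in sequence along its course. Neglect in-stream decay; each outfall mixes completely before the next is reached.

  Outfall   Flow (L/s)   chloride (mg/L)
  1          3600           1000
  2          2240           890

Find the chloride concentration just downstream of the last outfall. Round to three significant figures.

Outfall 1: combined Q = 26900 L/s; C = (23300·5.500 + 3600·1000)/26900 = 138.6 mg/L.
Outfall 2: combined Q = 29140 L/s; C = (26900·138.6 + 2240·890.0)/29140 = 196.4 mg/L.

196 mg/L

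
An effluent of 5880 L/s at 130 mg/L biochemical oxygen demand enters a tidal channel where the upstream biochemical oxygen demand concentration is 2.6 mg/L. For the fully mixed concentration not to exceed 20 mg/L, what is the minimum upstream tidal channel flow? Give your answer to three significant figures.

Set C_mix = 20: (Q·2.600 + 5880·130.0) / (Q + 5880) = 20
→ Q = 5880·(130.0 − 20)/(20 − 2.600) = 37170 L/s.

37200 L/s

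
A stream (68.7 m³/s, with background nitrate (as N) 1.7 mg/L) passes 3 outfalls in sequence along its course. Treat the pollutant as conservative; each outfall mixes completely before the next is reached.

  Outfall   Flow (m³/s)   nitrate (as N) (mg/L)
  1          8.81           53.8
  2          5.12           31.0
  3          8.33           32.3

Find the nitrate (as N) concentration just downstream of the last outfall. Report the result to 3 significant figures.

Below outfall 1: Q → 77.51 m³/s, C = (68.70·1.700 + 8.810·53.80)/77.51 = 7.622 mg/L.
Below outfall 2: Q → 82.63 m³/s, C = (77.51·7.622 + 5.120·31.00)/82.63 = 9.070 mg/L.
Below outfall 3: Q → 90.96 m³/s, C = (82.63·9.070 + 8.330·32.30)/90.96 = 11.20 mg/L.

11.2 mg/L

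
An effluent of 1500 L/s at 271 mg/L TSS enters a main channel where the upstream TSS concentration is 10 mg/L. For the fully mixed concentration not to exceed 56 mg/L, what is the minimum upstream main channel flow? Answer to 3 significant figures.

Set C_mix = 56: (Q·10.00 + 1500·271.0) / (Q + 1500) = 56
→ Q = 1500·(271.0 − 56)/(56 − 10.00) = 7011 L/s.

7010 L/s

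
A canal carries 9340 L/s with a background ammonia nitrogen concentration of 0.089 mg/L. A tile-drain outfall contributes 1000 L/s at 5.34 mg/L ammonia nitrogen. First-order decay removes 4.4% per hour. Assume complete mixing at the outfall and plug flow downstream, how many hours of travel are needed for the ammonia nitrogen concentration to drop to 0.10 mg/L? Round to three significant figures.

Flow-weighted average: C = (9340·0.08900 + 1000·5.340) / 10340 = 6171/10340 = 0.5968 mg/L.
4.4%/h lost → k = −ln(1 − 0.044) = 0.04500 h⁻¹.
0.5968·exp(−k·t) = 0.10 → t = ln(0.5968/0.10)/k = 142900 s = 39.70 h.

39.7 h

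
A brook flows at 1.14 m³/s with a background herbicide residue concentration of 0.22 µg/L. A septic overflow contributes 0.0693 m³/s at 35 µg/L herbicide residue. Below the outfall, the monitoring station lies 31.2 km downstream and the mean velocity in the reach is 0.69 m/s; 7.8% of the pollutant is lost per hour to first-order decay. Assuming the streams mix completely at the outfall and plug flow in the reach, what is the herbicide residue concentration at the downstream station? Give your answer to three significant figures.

Conservation of mass: C = (1.140·0.2200 + 0.06930·35.00) / 1.209 = 2.676/1.209 = 2.213 µg/L.
Travel time t = 31.2·1000 / 0.69 = 45220 s = 12.56 h.
7.8%/h lost → k = −ln(1 − 0.078) = 0.08121 h⁻¹.
Decay over the reach: 2.213·exp(−kt) = 2.213·0.3606 = 0.7980 µg/L.

0.798 µg/L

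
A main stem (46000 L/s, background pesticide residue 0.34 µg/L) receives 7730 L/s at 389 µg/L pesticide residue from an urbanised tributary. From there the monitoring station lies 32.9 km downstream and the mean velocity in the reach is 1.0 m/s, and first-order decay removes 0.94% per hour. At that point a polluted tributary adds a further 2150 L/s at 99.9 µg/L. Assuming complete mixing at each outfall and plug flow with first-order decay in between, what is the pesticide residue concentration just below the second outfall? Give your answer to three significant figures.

Flow-weighted average: C = (46000·0.3400 + 7730·389.0) / 53730 = 3023000/53730 = 56.26 µg/L; combined flow 53730 L/s.
Travel time t = 32.9·1000 / 1.0 = 32900 s = 9.139 h.
0.94%/h lost → k = −ln(1 − 0.0094) = 0.009444 h⁻¹.
After decay, C = 56.26 × e^(−kt) = 56.26 × 0.9173 = 51.60 µg/L.
At the second outfall, C = (53730·51.60 + 2150·99.90) / (53730 + 2150) = 53.46 µg/L.

53.5 µg/L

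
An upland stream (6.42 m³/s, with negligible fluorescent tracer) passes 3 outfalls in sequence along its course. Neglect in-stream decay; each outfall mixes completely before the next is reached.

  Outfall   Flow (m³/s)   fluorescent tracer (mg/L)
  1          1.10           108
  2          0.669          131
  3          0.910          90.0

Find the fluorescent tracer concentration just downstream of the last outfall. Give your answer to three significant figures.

Outfall 1: combined Q = 7.520 m³/s; C = (6.420·0 + 1.100·108.0)/7.520 = 15.80 mg/L.
Outfall 2: combined Q = 8.189 m³/s; C = (7.520·15.80 + 0.6690·131.0)/8.189 = 25.21 mg/L.
Outfall 3: combined Q = 9.099 m³/s; C = (8.189·25.21 + 0.9100·90.00)/9.099 = 31.69 mg/L.

31.7 mg/L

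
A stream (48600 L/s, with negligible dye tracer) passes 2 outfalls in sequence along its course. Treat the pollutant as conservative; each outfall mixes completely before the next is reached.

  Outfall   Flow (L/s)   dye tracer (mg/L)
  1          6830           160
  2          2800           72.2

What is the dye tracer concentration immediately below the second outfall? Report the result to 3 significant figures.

Below outfall 1: Q → 55430 L/s, C = (48600·0 + 6830·160.0)/55430 = 19.71 mg/L.
Below outfall 2: Q → 58230 L/s, C = (55430·19.71 + 2800·72.20)/58230 = 22.24 mg/L.

22.2 mg/L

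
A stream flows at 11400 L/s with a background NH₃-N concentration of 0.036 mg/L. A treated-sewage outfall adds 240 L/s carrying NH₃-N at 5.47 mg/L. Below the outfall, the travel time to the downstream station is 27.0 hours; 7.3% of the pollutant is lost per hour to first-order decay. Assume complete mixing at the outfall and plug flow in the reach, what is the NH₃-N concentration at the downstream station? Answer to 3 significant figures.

0.0191 mg/L

Mass balance: C = (11400·0.03600 + 240.0·5.470) / 11640 = 1723/11640 = 0.1480 mg/L.
7.3%/h lost → k = −ln(1 − 0.073) = 0.07580 h⁻¹.
After decay, C = 0.1480 × e^(−kt) = 0.1480 × 0.1292 = 0.01912 mg/L.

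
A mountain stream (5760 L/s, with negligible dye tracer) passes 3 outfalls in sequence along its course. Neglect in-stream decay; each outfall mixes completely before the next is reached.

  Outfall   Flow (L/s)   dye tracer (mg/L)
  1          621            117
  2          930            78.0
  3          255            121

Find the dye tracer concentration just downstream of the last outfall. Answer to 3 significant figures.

After outfall 1: Q = 5760 + 621.0 = 6381 L/s; C = (5760·0 + 621.0·117.0)/6381 = 11.39 mg/L.
After outfall 2: Q = 6381 + 930.0 = 7311 L/s; C = (6381·11.39 + 930.0·78.00)/7311 = 19.86 mg/L.
After outfall 3: Q = 7311 + 255.0 = 7566 L/s; C = (7311·19.86 + 255.0·121.0)/7566 = 23.27 mg/L.

23.3 mg/L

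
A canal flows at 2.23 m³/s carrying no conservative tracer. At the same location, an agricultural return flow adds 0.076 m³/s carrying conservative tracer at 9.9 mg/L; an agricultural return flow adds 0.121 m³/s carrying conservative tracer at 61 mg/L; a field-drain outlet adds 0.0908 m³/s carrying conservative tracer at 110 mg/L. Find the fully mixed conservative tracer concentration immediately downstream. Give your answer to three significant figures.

After mixing, C = (2.230·0 + 0.07600·9.900 + 0.1210·61.00 + 0.09080·110.0) / 2.518 = 18.12/2.518 = 7.197 mg/L.

7.20 mg/L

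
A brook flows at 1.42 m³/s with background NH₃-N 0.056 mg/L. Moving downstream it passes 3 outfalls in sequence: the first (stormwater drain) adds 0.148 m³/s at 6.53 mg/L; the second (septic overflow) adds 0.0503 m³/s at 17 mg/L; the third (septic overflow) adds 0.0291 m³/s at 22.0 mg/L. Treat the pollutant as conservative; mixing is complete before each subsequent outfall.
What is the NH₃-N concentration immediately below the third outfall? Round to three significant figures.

Below outfall 1: Q → 1.568 m³/s, C = (1.420·0.05600 + 0.1480·6.530)/1.568 = 0.6671 mg/L.
Below outfall 2: Q → 1.618 m³/s, C = (1.568·0.6671 + 0.05030·17.00)/1.618 = 1.175 mg/L.
Below outfall 3: Q → 1.647 m³/s, C = (1.618·1.175 + 0.02910·22.00)/1.647 = 1.543 mg/L.

1.54 mg/L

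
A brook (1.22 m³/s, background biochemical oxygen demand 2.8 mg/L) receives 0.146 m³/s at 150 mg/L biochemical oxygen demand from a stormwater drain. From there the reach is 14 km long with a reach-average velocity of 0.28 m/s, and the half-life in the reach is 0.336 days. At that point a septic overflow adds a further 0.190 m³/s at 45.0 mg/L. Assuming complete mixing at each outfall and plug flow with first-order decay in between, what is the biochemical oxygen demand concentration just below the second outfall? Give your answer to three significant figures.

10.4 mg/L

Mixed concentration C = ΣQC/ΣQ = (1.220·2.800 + 0.1460·150.0) / 1.366 = 25.32/1.366 = 18.53 mg/L; combined flow 1.366 m³/s.
Travel time t = 14·1000 / 0.28 = 50000 s = 13.89 h.
Half-life 0.336 d → k = ln 2 / 0.336 = 2.063 d⁻¹.
Decay over the reach: 18.53·exp(−kt) = 18.53·0.3031 = 5.617 mg/L.
Second outfall: C = (1.366·5.617 + 0.1900·45.00)/1.556 = 10.43 mg/L.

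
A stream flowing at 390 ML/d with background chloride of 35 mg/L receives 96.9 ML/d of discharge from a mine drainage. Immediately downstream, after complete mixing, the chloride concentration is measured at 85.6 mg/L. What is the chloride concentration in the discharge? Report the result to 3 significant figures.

289 mg/L

Mass balance: 390.0·35.00 + 96.90·Cₑ = 486.9·85.60
→ Cₑ = (486.9·85.60 − 390.0·35.00) / 96.90 = 289.3 mg/L.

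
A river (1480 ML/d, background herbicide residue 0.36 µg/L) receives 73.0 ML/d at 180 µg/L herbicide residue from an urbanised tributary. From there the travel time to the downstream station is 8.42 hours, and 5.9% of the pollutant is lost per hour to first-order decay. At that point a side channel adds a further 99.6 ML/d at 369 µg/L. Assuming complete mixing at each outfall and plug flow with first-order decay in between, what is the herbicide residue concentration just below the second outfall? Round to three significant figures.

Mixed concentration C = ΣQC/ΣQ = (1480·0.3600 + 73.00·180.0) / 1553 = 13670/1553 = 8.804 µg/L; combined flow 1553 ML/d.
5.9%/h lost → k = −ln(1 − 0.059) = 0.06081 h⁻¹.
First-order decay: C = 8.804·exp(−k·t) = 8.804·0.5993 = 5.276 µg/L.
Second outfall: C = (1553·5.276 + 99.60·369.0)/1653 = 27.20 µg/L.

27.2 µg/L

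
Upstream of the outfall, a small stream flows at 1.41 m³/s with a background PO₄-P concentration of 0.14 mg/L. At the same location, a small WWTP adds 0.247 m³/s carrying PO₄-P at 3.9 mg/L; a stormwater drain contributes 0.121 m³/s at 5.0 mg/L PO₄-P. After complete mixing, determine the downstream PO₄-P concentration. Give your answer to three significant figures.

0.993 mg/L

Conservation of mass: C = (1.410·0.1400 + 0.2470·3.900 + 0.1210·5.000) / 1.778 = 1.766/1.778 = 0.9931 mg/L.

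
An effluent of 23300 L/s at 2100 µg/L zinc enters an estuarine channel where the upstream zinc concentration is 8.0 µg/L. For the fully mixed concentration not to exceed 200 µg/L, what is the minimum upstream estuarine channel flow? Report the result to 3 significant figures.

Set C_mix = 200: (Q·8.000 + 23300·2100) / (Q + 23300) = 200
→ Q = 23300·(2100 − 200)/(200 − 8.000) = 230600 L/s.

231000 L/s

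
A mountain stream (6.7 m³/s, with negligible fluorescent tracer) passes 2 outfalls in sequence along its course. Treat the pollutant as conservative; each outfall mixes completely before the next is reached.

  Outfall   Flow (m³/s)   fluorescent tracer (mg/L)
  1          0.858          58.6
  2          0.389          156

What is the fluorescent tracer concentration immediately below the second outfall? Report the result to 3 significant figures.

14.0 mg/L

Below outfall 1: Q → 7.558 m³/s, C = (6.700·0 + 0.8580·58.60)/7.558 = 6.652 mg/L.
Below outfall 2: Q → 7.947 m³/s, C = (7.558·6.652 + 0.3890·156.0)/7.947 = 13.96 mg/L.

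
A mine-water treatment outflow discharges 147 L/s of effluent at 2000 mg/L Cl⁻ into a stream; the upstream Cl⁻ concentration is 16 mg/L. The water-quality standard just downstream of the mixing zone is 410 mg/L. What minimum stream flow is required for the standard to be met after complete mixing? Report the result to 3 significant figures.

593 L/s

Set C_mix = 410: (Q·16.00 + 147.0·2000) / (Q + 147.0) = 410
→ Q = 147.0·(2000 − 410)/(410 − 16.00) = 593.2 L/s.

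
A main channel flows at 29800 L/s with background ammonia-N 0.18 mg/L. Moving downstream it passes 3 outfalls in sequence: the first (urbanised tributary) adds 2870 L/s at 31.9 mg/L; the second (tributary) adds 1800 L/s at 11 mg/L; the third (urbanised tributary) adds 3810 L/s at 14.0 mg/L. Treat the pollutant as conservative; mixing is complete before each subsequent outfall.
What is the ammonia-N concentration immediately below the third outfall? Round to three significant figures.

After outfall 1: Q = 29800 + 2870 = 32670 L/s; C = (29800·0.1800 + 2870·31.90)/32670 = 2.967 mg/L.
After outfall 2: Q = 32670 + 1800 = 34470 L/s; C = (32670·2.967 + 1800·11.00)/34470 = 3.386 mg/L.
After outfall 3: Q = 34470 + 3810 = 38280 L/s; C = (34470·3.386 + 3810·14.00)/38280 = 4.442 mg/L.

4.44 mg/L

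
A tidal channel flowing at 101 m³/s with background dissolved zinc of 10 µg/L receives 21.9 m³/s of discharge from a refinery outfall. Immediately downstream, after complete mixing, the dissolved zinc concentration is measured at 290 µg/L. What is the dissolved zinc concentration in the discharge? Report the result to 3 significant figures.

Mass balance: 101.0·10.00 + 21.90·Cₑ = 122.9·290.0
→ Cₑ = (122.9·290.0 − 101.0·10.00) / 21.90 = 1581 µg/L.

1580 µg/L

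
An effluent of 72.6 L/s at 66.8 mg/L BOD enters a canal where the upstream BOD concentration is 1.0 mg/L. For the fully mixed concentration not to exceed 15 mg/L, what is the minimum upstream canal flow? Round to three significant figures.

Set C_mix = 15: (Q·1.000 + 72.60·66.80) / (Q + 72.60) = 15
→ Q = 72.60·(66.80 − 15)/(15 − 1.000) = 268.6 L/s.

269 L/s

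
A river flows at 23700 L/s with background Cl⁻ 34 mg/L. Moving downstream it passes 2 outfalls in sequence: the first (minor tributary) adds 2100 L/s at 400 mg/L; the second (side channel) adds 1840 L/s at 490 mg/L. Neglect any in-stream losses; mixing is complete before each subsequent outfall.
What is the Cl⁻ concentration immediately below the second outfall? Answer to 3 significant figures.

92.2 mg/L

Outfall 1: combined Q = 25800 L/s; C = (23700·34.00 + 2100·400.0)/25800 = 63.79 mg/L.
Outfall 2: combined Q = 27640 L/s; C = (25800·63.79 + 1840·490.0)/27640 = 92.16 mg/L.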